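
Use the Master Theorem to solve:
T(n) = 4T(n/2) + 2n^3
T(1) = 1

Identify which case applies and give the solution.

a=4, b=2, f(n)=2n^3. log_2(4) = 2. Since c=3 > 2 and the regularity condition holds (4(n/2)^3 = (4/2^3)n^3 with 4/2^3 < 1), Case 3 applies: T(n) = Θ(f(n)) = O(n^3).

Answer: O(n^3) - Case 3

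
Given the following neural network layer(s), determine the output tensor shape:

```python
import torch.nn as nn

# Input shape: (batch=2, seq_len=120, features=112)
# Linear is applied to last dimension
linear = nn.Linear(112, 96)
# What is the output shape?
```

Input: (2, 120, 112) -> Output: (2, 120, 96)

Answer: (2, 120, 96)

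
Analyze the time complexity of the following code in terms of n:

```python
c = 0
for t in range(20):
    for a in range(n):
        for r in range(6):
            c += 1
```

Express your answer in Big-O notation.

Each loop level contributes: 1 × n × 1. Multiplying the contributions gives O(n).

Answer: O(n)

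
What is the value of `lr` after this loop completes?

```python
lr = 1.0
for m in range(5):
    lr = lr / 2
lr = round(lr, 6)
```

Halving LR 5 times: 1 / 2^5
`lr` takes the values: 1.0 → 0.5 → 0.25 → 0.125 → 0.0625 → 0.03125

Answer: 0.03125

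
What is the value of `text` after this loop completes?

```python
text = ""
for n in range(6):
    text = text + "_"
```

Repeat '_' 6 times
`text` takes the values: "" → "_" → "__" → "___" → "____" → "_____" → "______"

Answer: "______"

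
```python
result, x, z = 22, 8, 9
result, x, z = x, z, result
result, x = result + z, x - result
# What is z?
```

Trace:
`result, x, z = 22, 8, 9` → result = 22; x = 8; z = 9
`result, x, z = x, z, result` → result = 8; x = 9; z = 22
`result, x = result + z, x - result` → result = 30; x = 1
So z = 22

Answer: 22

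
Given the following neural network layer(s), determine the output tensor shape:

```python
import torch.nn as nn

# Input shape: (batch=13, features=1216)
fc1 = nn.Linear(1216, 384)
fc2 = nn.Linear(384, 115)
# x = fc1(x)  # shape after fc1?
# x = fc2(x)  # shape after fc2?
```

Input: (13, 1216) -> after fc1: (13, 384) -> Output: (13, 115)

Answer: (13, 115)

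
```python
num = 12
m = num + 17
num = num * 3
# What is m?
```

Trace:
`num = 12` → num = 12
`m = num + 17` → m = 29
`num = num * 3` → num = 36
So m = 29

Answer: 29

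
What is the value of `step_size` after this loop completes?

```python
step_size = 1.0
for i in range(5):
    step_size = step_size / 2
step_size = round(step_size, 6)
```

Halving LR 5 times: 1 / 2^5
`step_size` takes the values: 1.0 → 0.5 → 0.25 → 0.125 → 0.0625 → 0.03125

Answer: 0.03125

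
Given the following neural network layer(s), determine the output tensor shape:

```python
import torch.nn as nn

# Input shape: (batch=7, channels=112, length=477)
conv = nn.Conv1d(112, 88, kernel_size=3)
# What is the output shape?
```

Input: (7, 112, 477) -> Output: (7, 88, 475)

Answer: (7, 88, 475)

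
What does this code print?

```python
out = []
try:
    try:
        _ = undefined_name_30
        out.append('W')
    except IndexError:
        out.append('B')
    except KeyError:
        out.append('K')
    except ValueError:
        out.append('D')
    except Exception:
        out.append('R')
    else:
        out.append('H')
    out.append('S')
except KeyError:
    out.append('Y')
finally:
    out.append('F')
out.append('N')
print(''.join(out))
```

Execution trace: 'R' (inner except Exception) → 'S' (try body, no exception) → 'F' (finally) → 'N' (after the try/except). Output: RSFN

Answer: RSFN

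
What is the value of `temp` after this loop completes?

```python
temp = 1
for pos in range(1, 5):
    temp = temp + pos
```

Start at 1, add 1 through 4
`temp` takes the values: 1 → 2 → 4 → 7 → 11

Answer: 11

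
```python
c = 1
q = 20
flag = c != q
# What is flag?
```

Trace:
`c = 1` → c = 1
`q = 20` → q = 20
`flag = c != q` → flag = True
So flag = True

Answer: True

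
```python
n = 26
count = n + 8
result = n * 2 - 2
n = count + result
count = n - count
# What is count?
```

Trace:
`n = 26` → n = 26
`count = n + 8` → count = 34
`result = n * 2 - 2` → result = 50
`n = count + result` → n = 84
`count = n - count` → count = 50
So count = 50

Answer: 50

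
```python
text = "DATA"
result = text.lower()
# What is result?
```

Trace:
`text = "DATA"` → text = 'DATA'
`result = text.lower()` → result = 'data'
So result = 'data'

Answer: 'data'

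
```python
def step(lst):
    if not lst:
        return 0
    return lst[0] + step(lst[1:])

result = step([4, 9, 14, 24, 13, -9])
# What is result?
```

4 + 9 + 14 + 24 + 13 + (-9) + 0 = 55

Answer: 55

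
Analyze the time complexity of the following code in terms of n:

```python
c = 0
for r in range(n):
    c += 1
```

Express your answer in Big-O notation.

Each loop level contributes: n. Multiplying the contributions gives O(n).

Answer: O(n)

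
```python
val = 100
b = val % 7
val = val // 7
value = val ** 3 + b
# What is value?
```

Trace:
`val = 100` → val = 100
`b = val % 7` → b = 2
`val = val // 7` → val = 14
`value = val ** 3 + b` → value = 2746
So value = 2746

Answer: 2746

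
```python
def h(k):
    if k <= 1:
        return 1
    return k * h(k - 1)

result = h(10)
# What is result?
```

h(10) = 10 * 9 * 8 * 7 * 6 * 5 * 4 * 3 * 2 * 1 = 3628800

Answer: 3628800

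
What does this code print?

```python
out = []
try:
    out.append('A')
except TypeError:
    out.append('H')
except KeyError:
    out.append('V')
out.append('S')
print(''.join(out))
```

Execution trace: 'A' (try body, no exception) → 'S' (after the try/except). Output: AS

Answer: AS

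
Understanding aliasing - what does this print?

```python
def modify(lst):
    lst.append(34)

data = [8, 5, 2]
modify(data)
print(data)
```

Key concept: function modifies passed list.
Step by step:
`data = [8, 5, 2]` → data = [8, 5, 2]
`modify(data)` → data = [8, 5, 2, 34]
`print(data)` → prints [8, 5, 2, 34]

Answer: [8, 5, 2, 34]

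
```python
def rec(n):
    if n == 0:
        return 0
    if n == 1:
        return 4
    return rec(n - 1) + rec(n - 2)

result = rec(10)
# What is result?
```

Build up from base cases: rec(0)=0, rec(1)=4, rec(2)=4, rec(3)=8, rec(4)=12, rec(5)=20, rec(6)=32, ..., rec(10)=220

Answer: 220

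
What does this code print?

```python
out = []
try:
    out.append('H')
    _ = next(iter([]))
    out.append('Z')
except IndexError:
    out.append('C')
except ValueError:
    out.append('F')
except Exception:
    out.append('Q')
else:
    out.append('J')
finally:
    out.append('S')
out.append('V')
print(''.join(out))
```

Execution trace: 'H' (try body) → 'Q' (except Exception) → 'S' (finally) → 'V' (after the try/except). Output: HQSV

Answer: HQSV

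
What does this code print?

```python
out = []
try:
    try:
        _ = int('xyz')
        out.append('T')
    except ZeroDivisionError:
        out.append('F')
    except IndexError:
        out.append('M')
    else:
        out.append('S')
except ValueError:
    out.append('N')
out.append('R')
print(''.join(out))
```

Execution trace: 'N' (outer except ValueError) → 'R' (after the try/except). Output: NR

Answer: NR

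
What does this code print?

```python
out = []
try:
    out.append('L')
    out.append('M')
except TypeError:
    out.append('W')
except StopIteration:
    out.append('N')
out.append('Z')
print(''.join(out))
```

Execution trace: 'L' (try body) → 'M' (try body, no exception) → 'Z' (after the try/except). Output: LMZ

Answer: LMZ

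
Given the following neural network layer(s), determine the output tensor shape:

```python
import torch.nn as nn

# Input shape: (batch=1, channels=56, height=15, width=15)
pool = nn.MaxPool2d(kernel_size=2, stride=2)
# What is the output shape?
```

Input: (1, 56, 15, 15) -> Output: (1, 56, 7, 7)

Answer: (1, 56, 7, 7)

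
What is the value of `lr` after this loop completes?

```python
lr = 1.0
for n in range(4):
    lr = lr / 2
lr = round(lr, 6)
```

Halving LR 4 times: 1 / 2^4
`lr` takes the values: 1.0 → 0.5 → 0.25 → 0.125 → 0.0625

Answer: 0.0625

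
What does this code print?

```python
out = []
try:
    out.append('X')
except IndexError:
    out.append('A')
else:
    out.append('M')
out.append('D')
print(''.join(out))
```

Execution trace: 'X' (try body, no exception) → 'M' (else) → 'D' (after the try/except). Output: XMD

Answer: XMD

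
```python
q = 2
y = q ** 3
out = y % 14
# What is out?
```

Trace:
`q = 2` → q = 2
`y = q ** 3` → y = 8
`out = y % 14` → out = 8
So out = 8

Answer: 8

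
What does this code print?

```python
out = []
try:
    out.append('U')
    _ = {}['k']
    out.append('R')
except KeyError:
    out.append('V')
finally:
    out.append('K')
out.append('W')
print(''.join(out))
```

Execution trace: 'U' (try body) → 'V' (except KeyError) → 'K' (finally) → 'W' (after the try/except). Output: UVKW

Answer: UVKW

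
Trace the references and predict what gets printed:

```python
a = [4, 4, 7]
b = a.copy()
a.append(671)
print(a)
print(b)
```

Key concept: list.copy() creates independent copy.
Step by step:
`a = [4, 4, 7]` → a = [4, 4, 7]
`b = a.copy()` → b = [4, 4, 7]
`a.append(671)` → a = [4, 4, 7, 671]
`print(a)` → prints [4, 4, 7, 671]
`print(b)` → prints [4, 4, 7]

Answer:
[4, 4, 7, 671]
[4, 4, 7]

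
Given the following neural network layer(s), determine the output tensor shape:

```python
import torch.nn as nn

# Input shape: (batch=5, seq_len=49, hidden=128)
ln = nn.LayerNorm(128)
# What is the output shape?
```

Input: (5, 49, 128) -> Output: (5, 49, 128)

Answer: (5, 49, 128)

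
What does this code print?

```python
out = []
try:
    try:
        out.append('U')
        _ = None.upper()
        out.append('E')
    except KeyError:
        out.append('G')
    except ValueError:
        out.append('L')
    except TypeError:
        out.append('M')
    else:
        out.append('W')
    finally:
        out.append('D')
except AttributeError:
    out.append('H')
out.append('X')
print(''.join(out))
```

Execution trace: 'U' (try body) → 'D' (finally) → 'H' (outer except AttributeError) → 'X' (after the try/except). Output: UDHX

Answer: UDHX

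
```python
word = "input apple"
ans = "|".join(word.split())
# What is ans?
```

Trace:
`word = "input apple"` → word = 'input apple'
`ans = "|".join(word.split())` → ans = 'input|apple'
So ans = 'input|apple'

Answer: 'input|apple'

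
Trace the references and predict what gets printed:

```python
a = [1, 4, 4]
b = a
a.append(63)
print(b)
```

Key concept: basic list aliasing.
Step by step:
`a = [1, 4, 4]` → a = [1, 4, 4]
`b = a` → b = [1, 4, 4] (same object as a)
`a.append(63)` → a = [1, 4, 4, 63] (same object as b); b = [1, 4, 4, 63] (same object as a)
`print(b)` → prints [1, 4, 4, 63]

Answer: [1, 4, 4, 63]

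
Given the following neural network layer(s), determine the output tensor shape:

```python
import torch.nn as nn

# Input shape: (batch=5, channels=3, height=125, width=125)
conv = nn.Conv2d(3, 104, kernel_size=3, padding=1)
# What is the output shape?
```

Input: (5, 3, 125, 125) -> Output: (5, 104, 125, 125)

Answer: (5, 104, 125, 125)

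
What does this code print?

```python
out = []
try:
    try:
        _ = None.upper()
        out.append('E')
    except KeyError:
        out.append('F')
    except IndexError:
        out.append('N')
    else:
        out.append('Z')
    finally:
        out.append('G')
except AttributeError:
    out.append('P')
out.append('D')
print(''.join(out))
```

Execution trace: 'G' (finally) → 'P' (outer except AttributeError) → 'D' (after the try/except). Output: GPD

Answer: GPD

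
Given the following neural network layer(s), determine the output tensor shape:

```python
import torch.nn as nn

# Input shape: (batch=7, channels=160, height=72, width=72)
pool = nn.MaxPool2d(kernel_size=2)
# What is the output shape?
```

Input: (7, 160, 72, 72) -> Output: (7, 160, 36, 36)

Answer: (7, 160, 36, 36)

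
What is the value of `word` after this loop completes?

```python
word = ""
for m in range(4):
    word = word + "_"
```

Repeat '_' 4 times
`word` takes the values: "" → "_" → "__" → "___" → "____"

Answer: "____"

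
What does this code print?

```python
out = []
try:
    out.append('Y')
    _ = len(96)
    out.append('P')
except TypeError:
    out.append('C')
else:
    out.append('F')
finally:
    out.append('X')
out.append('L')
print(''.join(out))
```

Execution trace: 'Y' (try body) → 'C' (except TypeError) → 'X' (finally) → 'L' (after the try/except). Output: YCXL

Answer: YCXL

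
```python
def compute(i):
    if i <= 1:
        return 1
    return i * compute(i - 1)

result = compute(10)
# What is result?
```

compute(10) = 10 * 9 * 8 * 7 * 6 * 5 * 4 * 3 * 2 * 1 = 3628800

Answer: 3628800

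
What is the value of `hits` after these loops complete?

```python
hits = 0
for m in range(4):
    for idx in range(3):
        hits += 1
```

4 * 3 = 12
`hits` takes the values: 0 → 1 → 2 → 3 → 4 → 5 → 6 → 7 → 8 → 9 → 10 → 11 → 12

Answer: 12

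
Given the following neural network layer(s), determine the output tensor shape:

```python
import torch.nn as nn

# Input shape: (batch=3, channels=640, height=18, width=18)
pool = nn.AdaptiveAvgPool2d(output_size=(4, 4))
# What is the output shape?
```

Input: (3, 640, 18, 18) -> Output: (3, 640, 4, 4)

Answer: (3, 640, 4, 4)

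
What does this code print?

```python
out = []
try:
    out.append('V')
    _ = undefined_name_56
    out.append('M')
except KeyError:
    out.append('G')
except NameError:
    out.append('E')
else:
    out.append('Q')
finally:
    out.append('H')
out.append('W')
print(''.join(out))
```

Execution trace: 'V' (try body) → 'E' (except NameError) → 'H' (finally) → 'W' (after the try/except). Output: VEHW

Answer: VEHW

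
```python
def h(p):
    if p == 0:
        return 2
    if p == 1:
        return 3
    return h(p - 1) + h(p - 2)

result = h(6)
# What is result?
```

Build up from base cases: h(0)=2, h(1)=3, h(2)=5, h(3)=8, h(4)=13, h(5)=21, h(6)=34

Answer: 34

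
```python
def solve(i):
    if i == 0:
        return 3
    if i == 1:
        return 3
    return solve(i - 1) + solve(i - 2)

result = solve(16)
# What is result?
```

Build up from base cases: solve(0)=3, solve(1)=3, solve(2)=6, solve(3)=9, solve(4)=15, solve(5)=24, solve(6)=39, ..., solve(16)=4791

Answer: 4791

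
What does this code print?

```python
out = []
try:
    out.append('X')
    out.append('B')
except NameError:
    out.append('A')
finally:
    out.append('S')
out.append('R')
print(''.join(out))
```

Execution trace: 'X' (try body) → 'B' (try body, no exception) → 'S' (finally) → 'R' (after the try/except). Output: XBSR

Answer: XBSR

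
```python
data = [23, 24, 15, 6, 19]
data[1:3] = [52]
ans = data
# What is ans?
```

Trace:
`data = [23, 24, 15, 6, 19]` → data = [23, 24, 15, 6, 19]
`data[1:3] = [52]` → data = [23, 52, 6, 19]
`ans = data` → ans = [23, 52, 6, 19]
So ans = [23, 52, 6, 19]

Answer: [23, 52, 6, 19]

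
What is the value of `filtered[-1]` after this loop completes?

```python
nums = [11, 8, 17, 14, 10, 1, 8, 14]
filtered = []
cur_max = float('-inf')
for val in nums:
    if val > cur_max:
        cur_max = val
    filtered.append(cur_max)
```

Running max ends at 17
`filtered` takes the values: [] → [11] → [11, 11] → [11, 11, 17] → [11, 11, 17, 17] → [11, 11, 17, 17, 17] → [11, 11, 17, 17, 17, 17] → [11, 11, 17, 17, 17, 17, 17] → [11, 11, 17, 17, 17, 17, 17, 17]
So `filtered[-1]` = 17

Answer: 17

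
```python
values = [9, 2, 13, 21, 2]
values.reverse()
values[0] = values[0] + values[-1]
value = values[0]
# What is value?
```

Trace:
`values = [9, 2, 13, 21, 2]` → values = [9, 2, 13, 21, 2]
`values.reverse()` → values = [2, 21, 13, 2, 9]
`values[0] = values[0] + values[-1]` → values = [11, 21, 13, 2, 9]
`value = values[0]` → value = 11
So value = 11

Answer: 11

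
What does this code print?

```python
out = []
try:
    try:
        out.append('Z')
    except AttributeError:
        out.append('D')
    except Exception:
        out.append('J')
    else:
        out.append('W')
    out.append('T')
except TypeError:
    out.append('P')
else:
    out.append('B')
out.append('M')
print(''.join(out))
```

Execution trace: 'Z' (inner try body, no exception) → 'W' (inner else) → 'T' (try body, no exception) → 'B' (else) → 'M' (after the try/except). Output: ZWTBM

Answer: ZWTBM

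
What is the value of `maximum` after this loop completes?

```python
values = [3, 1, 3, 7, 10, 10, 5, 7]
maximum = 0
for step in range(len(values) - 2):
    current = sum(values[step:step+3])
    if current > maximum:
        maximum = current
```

Max sum of 3-element window in [3, 1, 3, 7, 10, 10, 5, 7]
`maximum` takes the values: 0 → 7 → 11 → 20 → 27

Answer: 27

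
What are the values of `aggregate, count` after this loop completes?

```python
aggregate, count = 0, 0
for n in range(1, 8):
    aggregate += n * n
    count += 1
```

Sum of squares and count
`aggregate, count` takes the values: (0, 0) → (1, 0) → (1, 1) → (5, 1) → (5, 2) → (14, 2) → (14, 3) → (30, 3) → (30, 4) → (55, 4) → (55, 5) → (91, 5) → (91, 6) → (140, 6) → (140, 7)

Answer: 140, 7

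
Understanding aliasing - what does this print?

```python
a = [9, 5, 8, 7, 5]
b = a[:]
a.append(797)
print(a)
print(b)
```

Key concept: slice [:] creates copy.
Step by step:
`a = [9, 5, 8, 7, 5]` → a = [9, 5, 8, 7, 5]
`b = a[:]` → b = [9, 5, 8, 7, 5]
`a.append(797)` → a = [9, 5, 8, 7, 5, 797]
`print(a)` → prints [9, 5, 8, 7, 5, 797]
`print(b)` → prints [9, 5, 8, 7, 5]

Answer:
[9, 5, 8, 7, 5, 797]
[9, 5, 8, 7, 5]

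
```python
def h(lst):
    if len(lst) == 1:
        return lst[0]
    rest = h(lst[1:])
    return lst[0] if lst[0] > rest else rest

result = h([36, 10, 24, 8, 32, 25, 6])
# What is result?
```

Recursive max over [36, 10, 24, 8, 32, 25, 6] = 36

Answer: 36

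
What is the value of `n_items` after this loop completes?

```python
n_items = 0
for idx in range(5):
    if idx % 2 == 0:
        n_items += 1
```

Count numbers divisible by 2 in range(5)
`n_items` takes the values: 0 → 1 → 2 → 3

Answer: 3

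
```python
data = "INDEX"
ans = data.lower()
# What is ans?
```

Trace:
`data = "INDEX"` → data = 'INDEX'
`ans = data.lower()` → ans = 'index'
So ans = 'index'

Answer: 'index'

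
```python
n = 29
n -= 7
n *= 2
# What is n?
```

Trace:
`n = 29` → n = 29
`n -= 7` → n = 22
`n *= 2` → n = 44
So n = 44

Answer: 44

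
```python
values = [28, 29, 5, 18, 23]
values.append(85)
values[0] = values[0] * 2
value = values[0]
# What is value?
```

Trace:
`values = [28, 29, 5, 18, 23]` → values = [28, 29, 5, 18, 23]
`values.append(85)` → values = [28, 29, 5, 18, 23, 85]
`values[0] = values[0] * 2` → values = [56, 29, 5, 18, 23, 85]
`value = values[0]` → value = 56
So value = 56

Answer: 56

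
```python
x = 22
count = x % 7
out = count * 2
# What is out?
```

Trace:
`x = 22` → x = 22
`count = x % 7` → count = 1
`out = count * 2` → out = 2
So out = 2

Answer: 2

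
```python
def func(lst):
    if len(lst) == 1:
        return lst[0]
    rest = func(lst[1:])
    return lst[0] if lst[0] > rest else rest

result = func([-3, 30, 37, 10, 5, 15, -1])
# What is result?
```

Recursive max over [-3, 30, 37, 10, 5, 15, -1] = 37

Answer: 37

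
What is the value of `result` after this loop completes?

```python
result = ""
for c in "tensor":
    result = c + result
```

Reverse 'tensor'
`result` takes the values: "" → "t" → "et" → "net" → "snet" → "osnet" → "rosnet"

Answer: "rosnet"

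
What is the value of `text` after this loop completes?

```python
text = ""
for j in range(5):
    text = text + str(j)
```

Concatenate digits 0 to 4
`text` takes the values: "" → "0" → "01" → "012" → "0123" → "01234"

Answer: "01234"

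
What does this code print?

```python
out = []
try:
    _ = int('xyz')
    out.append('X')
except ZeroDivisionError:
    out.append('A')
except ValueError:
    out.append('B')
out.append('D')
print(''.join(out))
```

Execution trace: 'B' (except ValueError) → 'D' (after the try/except). Output: BD

Answer: BD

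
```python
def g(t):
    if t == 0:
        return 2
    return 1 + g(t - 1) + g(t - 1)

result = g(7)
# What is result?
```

g(t) = 1 + 2·g(t-1), g(0)=2. Closed form: (2+1)·2^7 - 1 = 383.

Answer: 383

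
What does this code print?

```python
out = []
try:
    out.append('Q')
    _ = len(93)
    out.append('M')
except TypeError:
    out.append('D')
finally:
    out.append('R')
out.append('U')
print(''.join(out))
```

Execution trace: 'Q' (try body) → 'D' (except TypeError) → 'R' (finally) → 'U' (after the try/except). Output: QDRU

Answer: QDRU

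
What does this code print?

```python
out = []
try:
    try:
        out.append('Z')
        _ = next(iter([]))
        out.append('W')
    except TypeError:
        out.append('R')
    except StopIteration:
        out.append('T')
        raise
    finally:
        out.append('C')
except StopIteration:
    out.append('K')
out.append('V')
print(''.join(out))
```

Execution trace: 'Z' (inner try body) → 'T' (inner except StopIteration) → 'C' (inner finally) → 'K' (outer except StopIteration) → 'V' (after the try/except). Output: ZTCKV

Answer: ZTCKV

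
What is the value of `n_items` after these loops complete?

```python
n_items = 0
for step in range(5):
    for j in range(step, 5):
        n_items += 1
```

Upper triangle: 5 + 4 + ... + 1
`n_items` takes the values: 0 → 1 → 2 → 3 → 4 → 5 → 6 → 7 → 8 → 9 → 10 → 11 → 12 → 13 → 14 → 15

Answer: 15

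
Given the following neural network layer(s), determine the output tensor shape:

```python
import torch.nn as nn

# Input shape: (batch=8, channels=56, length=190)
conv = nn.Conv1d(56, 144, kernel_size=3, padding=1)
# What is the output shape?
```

Input: (8, 56, 190) -> Output: (8, 144, 190)

Answer: (8, 144, 190)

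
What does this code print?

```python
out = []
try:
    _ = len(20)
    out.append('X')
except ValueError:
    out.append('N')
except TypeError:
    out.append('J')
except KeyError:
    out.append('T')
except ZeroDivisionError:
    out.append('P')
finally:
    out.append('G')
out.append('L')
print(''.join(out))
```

Execution trace: 'J' (except TypeError) → 'G' (finally) → 'L' (after the try/except). Output: JGL

Answer: JGL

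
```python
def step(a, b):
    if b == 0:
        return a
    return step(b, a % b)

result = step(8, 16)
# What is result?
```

step(8, 16) -> step(16, 8) -> step(8, 0) -> 8

Answer: 8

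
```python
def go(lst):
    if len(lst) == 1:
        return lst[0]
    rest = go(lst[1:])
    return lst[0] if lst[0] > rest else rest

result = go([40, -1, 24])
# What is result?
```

Recursive max over [40, -1, 24] = 40

Answer: 40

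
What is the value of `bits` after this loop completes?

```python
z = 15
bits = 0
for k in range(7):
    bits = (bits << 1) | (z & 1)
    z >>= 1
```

Reverse lowest 7 bits of 15
`bits` takes the values: 0 → 1 → 3 → 7 → 15 → 30 → 60 → 120

Answer: 120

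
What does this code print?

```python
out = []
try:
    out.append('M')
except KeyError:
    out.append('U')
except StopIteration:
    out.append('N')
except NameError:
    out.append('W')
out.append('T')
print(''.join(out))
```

Execution trace: 'M' (try body, no exception) → 'T' (after the try/except). Output: MT

Answer: MT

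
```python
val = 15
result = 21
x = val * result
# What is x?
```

Trace:
`val = 15` → val = 15
`result = 21` → result = 21
`x = val * result` → x = 315
So x = 315

Answer: 315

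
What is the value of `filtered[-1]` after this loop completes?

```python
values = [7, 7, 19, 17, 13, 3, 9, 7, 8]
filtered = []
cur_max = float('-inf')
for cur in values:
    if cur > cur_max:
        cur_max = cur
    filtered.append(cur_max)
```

Running max ends at 19
`filtered` takes the values: [] → [7] → [7, 7] → [7, 7, 19] → [7, 7, 19, 19] → [7, 7, 19, 19, 19] → [7, 7, 19, 19, 19, 19] → [7, 7, 19, 19, 19, 19, 19] → [7, 7, 19, 19, 19, 19, 19, 19] → [7, 7, 19, 19, 19, 19, 19, 19, 19]
So `filtered[-1]` = 19

Answer: 19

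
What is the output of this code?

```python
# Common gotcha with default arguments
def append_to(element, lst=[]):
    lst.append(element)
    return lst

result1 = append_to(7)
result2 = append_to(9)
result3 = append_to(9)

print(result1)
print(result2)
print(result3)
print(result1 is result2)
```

Key concept: mutable default argument gotcha.
Step by step:
`result1 = append_to(7)` → result1 = [7]
`result2 = append_to(9)` → result1 = [7, 9] (same object as result2); result2 = [7, 9] (same object as result1)
`result3 = append_to(9)` → result1 = [7, 9, 9] (same object as result2, result3); result2 = [7, 9, 9] (same object as result1, result3); result3 = [7, 9, 9] (same object as result1, result2)
`print(result1)` → prints [7, 9, 9]
`print(result2)` → prints [7, 9, 9]
`print(result3)` → prints [7, 9, 9]
`print(result1 is result2)` → prints True

Answer:
[7, 9, 9]
[7, 9, 9]
[7, 9, 9]
True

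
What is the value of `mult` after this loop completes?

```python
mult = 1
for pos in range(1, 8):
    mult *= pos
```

7! = 5040
`mult` takes the values: 1 → 2 → 6 → 24 → 120 → 720 → 5040

Answer: 5040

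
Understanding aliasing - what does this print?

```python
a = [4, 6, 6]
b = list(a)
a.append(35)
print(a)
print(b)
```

Key concept: list() constructor creates copy.
Step by step:
`a = [4, 6, 6]` → a = [4, 6, 6]
`b = list(a)` → b = [4, 6, 6]
`a.append(35)` → a = [4, 6, 6, 35]
`print(a)` → prints [4, 6, 6, 35]
`print(b)` → prints [4, 6, 6]

Answer:
[4, 6, 6, 35]
[4, 6, 6]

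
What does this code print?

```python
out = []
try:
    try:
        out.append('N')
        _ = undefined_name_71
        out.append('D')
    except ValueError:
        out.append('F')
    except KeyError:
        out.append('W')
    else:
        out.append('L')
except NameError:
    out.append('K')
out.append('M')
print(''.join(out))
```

Execution trace: 'N' (try body) → 'K' (outer except NameError) → 'M' (after the try/except). Output: NKM

Answer: NKM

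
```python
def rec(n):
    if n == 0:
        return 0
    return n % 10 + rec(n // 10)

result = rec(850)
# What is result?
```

Sum of digits of 850: 0 + 5 + 8 = 13

Answer: 13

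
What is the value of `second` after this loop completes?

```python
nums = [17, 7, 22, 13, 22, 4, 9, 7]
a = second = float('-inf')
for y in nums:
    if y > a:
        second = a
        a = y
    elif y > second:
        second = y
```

Second largest (with repeats) in [17, 7, 22, 13, 22, 4, 9, 7]
`second` takes the values: -inf → 7 → 17 → 22

Answer: 22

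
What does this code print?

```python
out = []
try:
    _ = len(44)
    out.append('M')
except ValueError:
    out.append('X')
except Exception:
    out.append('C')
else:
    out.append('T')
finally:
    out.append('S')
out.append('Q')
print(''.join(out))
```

Execution trace: 'C' (except Exception) → 'S' (finally) → 'Q' (after the try/except). Output: CSQ

Answer: CSQ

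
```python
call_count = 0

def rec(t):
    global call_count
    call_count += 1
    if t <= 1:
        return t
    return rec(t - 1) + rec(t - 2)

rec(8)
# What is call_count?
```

Calls(t) = 1 + Calls(t-1) + Calls(t-2); Calls(0)=Calls(1)=1. For t=8 this gives 67.

Answer: 67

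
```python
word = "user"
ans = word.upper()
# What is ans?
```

Trace:
`word = "user"` → word = 'user'
`ans = word.upper()` → ans = 'USER'
So ans = 'USER'

Answer: 'USER'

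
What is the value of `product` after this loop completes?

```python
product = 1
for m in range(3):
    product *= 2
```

2^3 = 8
`product` takes the values: 1 → 2 → 4 → 8

Answer: 8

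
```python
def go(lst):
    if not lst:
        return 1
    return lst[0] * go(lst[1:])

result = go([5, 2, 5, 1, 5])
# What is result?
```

Product over [5, 2, 5, 1, 5] = 5 * 2 * 5 * 1 * 5 = 250

Answer: 250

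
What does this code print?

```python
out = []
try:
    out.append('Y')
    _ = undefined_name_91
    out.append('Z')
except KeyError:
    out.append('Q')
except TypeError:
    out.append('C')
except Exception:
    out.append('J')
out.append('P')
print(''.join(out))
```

Execution trace: 'Y' (try body) → 'J' (except Exception) → 'P' (after the try/except). Output: YJP

Answer: YJP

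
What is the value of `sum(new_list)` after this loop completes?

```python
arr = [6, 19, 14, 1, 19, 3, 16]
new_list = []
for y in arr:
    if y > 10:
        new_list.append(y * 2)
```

Sum of doubled values > 10
`new_list` takes the values: [] → [38] → [38, 28] → [38, 28, 38] → [38, 28, 38, 32]
So `sum(new_list)` = 136

Answer: 136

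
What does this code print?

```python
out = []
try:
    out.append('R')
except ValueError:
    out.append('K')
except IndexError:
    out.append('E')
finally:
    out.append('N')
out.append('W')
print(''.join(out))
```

Execution trace: 'R' (try body, no exception) → 'N' (finally) → 'W' (after the try/except). Output: RNW

Answer: RNW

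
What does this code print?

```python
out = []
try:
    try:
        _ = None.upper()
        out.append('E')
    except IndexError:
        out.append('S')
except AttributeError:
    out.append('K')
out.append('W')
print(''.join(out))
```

Execution trace: 'K' (outer except AttributeError) → 'W' (after the try/except). Output: KW

Answer: KW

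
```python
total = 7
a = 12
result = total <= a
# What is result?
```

Trace:
`total = 7` → total = 7
`a = 12` → a = 12
`result = total <= a` → result = True
So result = True

Answer: True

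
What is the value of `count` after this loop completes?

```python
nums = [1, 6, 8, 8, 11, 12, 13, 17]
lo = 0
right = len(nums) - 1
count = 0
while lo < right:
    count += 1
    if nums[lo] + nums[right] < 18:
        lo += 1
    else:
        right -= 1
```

Steps to find pair summing to 18
`count` takes the values: 0 → 1 → 2 → 3 → 4 → 5 → 6 → 7

Answer: 7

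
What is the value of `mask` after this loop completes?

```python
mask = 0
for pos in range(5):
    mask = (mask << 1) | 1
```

Build 5 consecutive 1-bits: 0b11111
`mask` takes the values: 0 → 1 → 3 → 7 → 15 → 31

Answer: 31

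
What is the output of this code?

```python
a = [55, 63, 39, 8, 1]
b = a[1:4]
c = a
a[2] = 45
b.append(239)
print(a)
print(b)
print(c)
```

Key concept: slice vs alias.
Step by step:
`a = [55, 63, 39, 8, 1]` → a = [55, 63, 39, 8, 1]
`b = a[1:4]` → b = [63, 39, 8]
`c = a` → c = [55, 63, 39, 8, 1] (same object as a)
`a[2] = 45` → a = [55, 63, 45, 8, 1] (same object as c); c = [55, 63, 45, 8, 1] (same object as a)
`b.append(239)` → b = [63, 39, 8, 239]
`print(a)` → prints [55, 63, 45, 8, 1]
`print(b)` → prints [63, 39, 8, 239]
`print(c)` → prints [55, 63, 45, 8, 1]

Answer:
[55, 63, 45, 8, 1]
[63, 39, 8, 239]
[55, 63, 45, 8, 1]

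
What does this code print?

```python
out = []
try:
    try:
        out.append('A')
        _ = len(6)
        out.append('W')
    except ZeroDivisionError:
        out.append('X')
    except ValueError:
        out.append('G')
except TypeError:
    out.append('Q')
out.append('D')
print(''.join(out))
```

Execution trace: 'A' (try body) → 'Q' (outer except TypeError) → 'D' (after the try/except). Output: AQD

Answer: AQD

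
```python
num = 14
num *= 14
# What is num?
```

Trace:
`num = 14` → num = 14
`num *= 14` → num = 196
So num = 196

Answer: 196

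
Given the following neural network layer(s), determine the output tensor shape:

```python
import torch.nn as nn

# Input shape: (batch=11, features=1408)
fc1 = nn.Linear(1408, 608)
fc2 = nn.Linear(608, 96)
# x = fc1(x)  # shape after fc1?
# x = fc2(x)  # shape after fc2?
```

Input: (11, 1408) -> after fc1: (11, 608) -> Output: (11, 96)

Answer: (11, 96)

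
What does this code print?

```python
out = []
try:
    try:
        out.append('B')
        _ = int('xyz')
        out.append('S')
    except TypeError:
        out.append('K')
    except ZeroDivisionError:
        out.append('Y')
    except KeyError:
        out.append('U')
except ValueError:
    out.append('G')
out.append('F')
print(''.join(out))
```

Execution trace: 'B' (try body) → 'G' (outer except ValueError) → 'F' (after the try/except). Output: BGF

Answer: BGF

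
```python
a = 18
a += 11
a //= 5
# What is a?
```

Trace:
`a = 18` → a = 18
`a += 11` → a = 29
`a //= 5` → a = 5
So a = 5

Answer: 5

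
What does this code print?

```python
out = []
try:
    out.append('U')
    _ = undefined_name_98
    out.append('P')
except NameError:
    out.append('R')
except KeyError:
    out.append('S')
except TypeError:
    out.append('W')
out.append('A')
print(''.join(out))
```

Execution trace: 'U' (try body) → 'R' (except NameError) → 'A' (after the try/except). Output: URA

Answer: URA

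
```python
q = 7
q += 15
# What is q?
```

Trace:
`q = 7` → q = 7
`q += 15` → q = 22
So q = 22

Answer: 22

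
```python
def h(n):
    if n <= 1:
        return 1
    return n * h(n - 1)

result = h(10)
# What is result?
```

h(10) = 10 * 9 * 8 * 7 * 6 * 5 * 4 * 3 * 2 * 1 = 3628800

Answer: 3628800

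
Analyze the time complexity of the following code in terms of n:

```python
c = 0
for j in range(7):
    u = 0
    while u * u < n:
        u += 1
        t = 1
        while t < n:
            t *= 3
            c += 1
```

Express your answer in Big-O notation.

Each loop level contributes: 1 × √n × log n. Multiplying the contributions gives O(√n log n).

Answer: O(√n log n)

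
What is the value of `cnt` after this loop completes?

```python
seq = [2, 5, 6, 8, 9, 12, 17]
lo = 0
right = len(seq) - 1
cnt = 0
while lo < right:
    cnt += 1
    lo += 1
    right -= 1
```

Iterations until pointers meet (list length 7)
`cnt` takes the values: 0 → 1 → 2 → 3

Answer: 3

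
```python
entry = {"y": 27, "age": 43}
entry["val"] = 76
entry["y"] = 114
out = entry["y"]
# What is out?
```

Trace:
`entry = {"y": 27, "age": 43}` → entry = {'y': 27, 'age': 43}
`entry["val"] = 76` → entry = {'y': 27, 'age': 43, 'val': 76}
`entry["y"] = 114` → entry = {'y': 114, 'age': 43, 'val': 76}
`out = entry["y"]` → out = 114
So out = 114

Answer: 114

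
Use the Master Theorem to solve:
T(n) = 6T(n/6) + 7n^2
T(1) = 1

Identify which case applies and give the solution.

a=6, b=6, f(n)=7n^2. log_6(6) = 1. Since c=2 > 1 and the regularity condition holds (6(n/6)^2 = (6/6^2)n^2 with 6/6^2 < 1), Case 3 applies: T(n) = Θ(f(n)) = O(n^2).

Answer: O(n^2) - Case 3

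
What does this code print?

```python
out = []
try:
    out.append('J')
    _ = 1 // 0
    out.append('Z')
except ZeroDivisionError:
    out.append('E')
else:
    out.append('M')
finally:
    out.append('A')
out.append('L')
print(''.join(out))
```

Execution trace: 'J' (try body) → 'E' (except ZeroDivisionError) → 'A' (finally) → 'L' (after the try/except). Output: JEAL

Answer: JEAL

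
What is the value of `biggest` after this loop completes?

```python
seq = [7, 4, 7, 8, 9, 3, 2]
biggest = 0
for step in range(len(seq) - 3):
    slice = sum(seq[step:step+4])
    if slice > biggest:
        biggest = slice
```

Max sum of 4-element window in [7, 4, 7, 8, 9, 3, 2]
`biggest` takes the values: 0 → 26 → 28

Answer: 28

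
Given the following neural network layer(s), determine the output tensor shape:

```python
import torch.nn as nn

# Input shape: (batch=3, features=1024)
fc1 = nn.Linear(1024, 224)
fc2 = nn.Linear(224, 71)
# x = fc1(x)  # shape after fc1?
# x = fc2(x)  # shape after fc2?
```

Input: (3, 1024) -> after fc1: (3, 224) -> Output: (3, 71)

Answer: (3, 71)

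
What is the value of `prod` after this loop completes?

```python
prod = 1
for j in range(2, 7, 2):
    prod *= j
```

Product of even numbers 2 to 6
`prod` takes the values: 1 → 2 → 8 → 48

Answer: 48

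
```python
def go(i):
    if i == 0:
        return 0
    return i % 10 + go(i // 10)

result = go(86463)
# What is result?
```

Sum of digits of 86463: 3 + 6 + 4 + 6 + 8 = 27

Answer: 27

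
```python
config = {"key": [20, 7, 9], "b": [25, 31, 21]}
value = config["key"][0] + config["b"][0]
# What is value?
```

Trace:
`config = {"key": [20, 7, 9], "b": [25, 31, 21]}` → config = {'key': [20, 7, 9], 'b': [25, 31, 21]}
`value = config["key"][0] + config["b"][0]` → value = 45
So value = 45

Answer: 45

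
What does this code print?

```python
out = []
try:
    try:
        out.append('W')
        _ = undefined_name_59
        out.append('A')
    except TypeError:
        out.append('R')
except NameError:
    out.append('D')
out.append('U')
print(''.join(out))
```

Execution trace: 'W' (inner try body) → 'D' (outer except NameError) → 'U' (after the try/except). Output: WDU

Answer: WDU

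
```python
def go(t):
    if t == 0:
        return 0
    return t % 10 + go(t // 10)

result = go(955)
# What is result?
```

Sum of digits of 955: 5 + 5 + 9 = 19

Answer: 19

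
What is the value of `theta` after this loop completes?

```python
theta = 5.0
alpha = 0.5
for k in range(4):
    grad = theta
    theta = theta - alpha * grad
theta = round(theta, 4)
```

Gradient descent: w = 5.0 * (1 - 0.5)^4
`theta` takes the values: 5.0 → 2.5 → 1.25 → 0.625 → 0.3125

Answer: 0.3125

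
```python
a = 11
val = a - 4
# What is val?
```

Trace:
`a = 11` → a = 11
`val = a - 4` → val = 7
So val = 7

Answer: 7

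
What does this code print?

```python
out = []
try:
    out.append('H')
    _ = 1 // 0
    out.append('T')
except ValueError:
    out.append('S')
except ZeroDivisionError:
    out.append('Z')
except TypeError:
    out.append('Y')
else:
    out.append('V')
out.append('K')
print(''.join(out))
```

Execution trace: 'H' (try body) → 'Z' (except ZeroDivisionError) → 'K' (after the try/except). Output: HZK

Answer: HZK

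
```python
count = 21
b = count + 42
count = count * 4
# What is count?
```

Trace:
`count = 21` → count = 21
`b = count + 42` → b = 63
`count = count * 4` → count = 84
So count = 84

Answer: 84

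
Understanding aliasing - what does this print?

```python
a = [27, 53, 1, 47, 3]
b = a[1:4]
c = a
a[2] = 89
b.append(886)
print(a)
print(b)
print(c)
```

Key concept: slice vs alias.
Step by step:
`a = [27, 53, 1, 47, 3]` → a = [27, 53, 1, 47, 3]
`b = a[1:4]` → b = [53, 1, 47]
`c = a` → c = [27, 53, 1, 47, 3] (same object as a)
`a[2] = 89` → a = [27, 53, 89, 47, 3] (same object as c); c = [27, 53, 89, 47, 3] (same object as a)
`b.append(886)` → b = [53, 1, 47, 886]
`print(a)` → prints [27, 53, 89, 47, 3]
`print(b)` → prints [53, 1, 47, 886]
`print(c)` → prints [27, 53, 89, 47, 3]

Answer:
[27, 53, 89, 47, 3]
[53, 1, 47, 886]
[27, 53, 89, 47, 3]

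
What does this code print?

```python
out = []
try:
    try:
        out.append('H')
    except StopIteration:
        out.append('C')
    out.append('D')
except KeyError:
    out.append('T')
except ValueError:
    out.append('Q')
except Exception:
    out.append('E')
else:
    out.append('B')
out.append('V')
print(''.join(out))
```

Execution trace: 'H' (inner try body, no exception) → 'D' (try body, no exception) → 'B' (else) → 'V' (after the try/except). Output: HDBV

Answer: HDBV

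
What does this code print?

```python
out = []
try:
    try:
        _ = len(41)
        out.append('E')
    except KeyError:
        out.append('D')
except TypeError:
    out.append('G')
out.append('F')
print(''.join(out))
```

Execution trace: 'G' (outer except TypeError) → 'F' (after the try/except). Output: GF

Answer: GF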